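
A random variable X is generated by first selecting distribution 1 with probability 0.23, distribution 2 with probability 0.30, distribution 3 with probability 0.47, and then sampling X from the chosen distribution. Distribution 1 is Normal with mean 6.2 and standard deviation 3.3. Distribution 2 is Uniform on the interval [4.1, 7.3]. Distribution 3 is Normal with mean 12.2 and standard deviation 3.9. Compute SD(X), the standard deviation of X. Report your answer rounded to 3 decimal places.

Per component, 1: μ=6.2, E[X²]=49.33; 2: μ=5.7, E[X²]=33.3433; 3: μ=12.2, E[X²]=164.05.
E[X] = 0.23·6.2 + 0.3·5.7 + 0.47·12.2 = 8.87.
E[X²] = 0.23·49.33 + 0.3·33.3433 + 0.47·164.05 = 98.4524.
Var(X) = E[X²] − (E[X])² = 98.4524 − 78.6769 = 19.7755.
SD(X) = √19.7755 = 4.44697.

4.447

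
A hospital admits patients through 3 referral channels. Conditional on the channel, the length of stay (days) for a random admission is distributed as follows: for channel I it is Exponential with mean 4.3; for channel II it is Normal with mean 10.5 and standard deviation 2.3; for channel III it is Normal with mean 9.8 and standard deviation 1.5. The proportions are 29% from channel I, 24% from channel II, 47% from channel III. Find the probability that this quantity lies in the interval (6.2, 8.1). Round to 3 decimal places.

0.109

Conditional on each channel, P(6.2 < X < 8.1): I: 0.084464; II: 0.117591; III: 0.12034.
By total probability, P(6.2 < X < 8.1) = 0.29·0.084464 + 0.24·0.117591 + 0.47·0.12034 = 0.109276.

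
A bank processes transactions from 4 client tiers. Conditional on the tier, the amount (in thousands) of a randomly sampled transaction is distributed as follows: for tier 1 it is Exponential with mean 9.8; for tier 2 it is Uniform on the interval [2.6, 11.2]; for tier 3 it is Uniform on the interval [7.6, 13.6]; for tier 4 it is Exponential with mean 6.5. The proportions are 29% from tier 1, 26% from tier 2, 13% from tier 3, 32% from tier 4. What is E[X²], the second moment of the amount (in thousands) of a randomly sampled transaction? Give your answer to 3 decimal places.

For each component E[X²] = Var + (mean)², giving 1: 192.08; 2: 53.7733; 3: 115.36; 4: 84.5.
Overall E[X²] = 0.29·192.08 + 0.26·53.7733 + 0.13·115.36 + 0.32·84.5 = 111.721.

111.721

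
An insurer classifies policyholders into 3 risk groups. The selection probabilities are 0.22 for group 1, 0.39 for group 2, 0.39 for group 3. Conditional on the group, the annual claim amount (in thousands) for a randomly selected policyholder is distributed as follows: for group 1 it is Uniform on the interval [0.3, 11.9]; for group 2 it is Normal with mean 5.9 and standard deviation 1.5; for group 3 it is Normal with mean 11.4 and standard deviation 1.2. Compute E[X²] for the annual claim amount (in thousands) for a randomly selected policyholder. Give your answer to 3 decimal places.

76.353

For each component E[X²] = Var + (mean)², giving 1: 48.4233; 2: 37.06; 3: 131.4.
Overall E[X²] = 0.22·48.4233 + 0.39·37.06 + 0.39·131.4 = 76.3525.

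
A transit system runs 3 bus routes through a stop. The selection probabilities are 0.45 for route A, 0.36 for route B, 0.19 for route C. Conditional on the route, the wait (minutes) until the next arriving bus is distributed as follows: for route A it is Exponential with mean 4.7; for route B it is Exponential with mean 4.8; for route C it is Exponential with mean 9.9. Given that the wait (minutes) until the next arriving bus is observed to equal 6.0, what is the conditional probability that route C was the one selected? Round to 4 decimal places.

0.1784

Likelihoods f(6.0 | ·): A: 0.0593586; B: 0.0596885; C: 0.0551006.
Posterior ∝ prior × likelihood. Numerator for C: 0.19·0.0551006 = 0.0104691.
Normalizing constant: 0.45·0.0593586 + 0.36·0.0596885 + 0.19·0.0551006 = 0.0586683.
P(C | observation) = 0.0104691 / 0.0586683 = 0.178446.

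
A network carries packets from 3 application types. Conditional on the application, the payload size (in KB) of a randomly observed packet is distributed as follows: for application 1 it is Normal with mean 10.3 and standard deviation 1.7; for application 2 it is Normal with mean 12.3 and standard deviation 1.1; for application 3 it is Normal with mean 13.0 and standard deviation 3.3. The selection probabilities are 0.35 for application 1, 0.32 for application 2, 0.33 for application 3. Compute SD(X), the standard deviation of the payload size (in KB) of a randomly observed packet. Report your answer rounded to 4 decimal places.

2.5168

Per component, 1: μ=10.3, E[X²]=108.98; 2: μ=12.3, E[X²]=152.5; 3: μ=13, E[X²]=179.89.
E[X] = 0.35·10.3 + 0.32·12.3 + 0.33·13 = 11.831.
E[X²] = 0.35·108.98 + 0.32·152.5 + 0.33·179.89 = 146.307.
Var(X) = E[X²] − (E[X])² = 146.307 − 139.973 = 6.33414.
SD(X) = √6.33414 = 2.51677.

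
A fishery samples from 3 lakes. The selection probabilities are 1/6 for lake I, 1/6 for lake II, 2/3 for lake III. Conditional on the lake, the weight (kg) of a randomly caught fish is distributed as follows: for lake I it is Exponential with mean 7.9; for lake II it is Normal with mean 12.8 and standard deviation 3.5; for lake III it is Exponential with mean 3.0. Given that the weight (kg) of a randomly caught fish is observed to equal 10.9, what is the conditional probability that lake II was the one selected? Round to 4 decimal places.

0.5945

Likelihoods f(10.9 | ·): I: 0.0318534; II: 0.0983671; III: 0.00880931.
Posterior ∝ prior × likelihood. Numerator for II: 0.166667·0.0983671 = 0.0163945.
Normalizing constant: 0.166667·0.0318534 + 0.166667·0.0983671 + 0.666667·0.00880931 = 0.0275763.
P(II | observation) = 0.0163945 / 0.0275763 = 0.594515.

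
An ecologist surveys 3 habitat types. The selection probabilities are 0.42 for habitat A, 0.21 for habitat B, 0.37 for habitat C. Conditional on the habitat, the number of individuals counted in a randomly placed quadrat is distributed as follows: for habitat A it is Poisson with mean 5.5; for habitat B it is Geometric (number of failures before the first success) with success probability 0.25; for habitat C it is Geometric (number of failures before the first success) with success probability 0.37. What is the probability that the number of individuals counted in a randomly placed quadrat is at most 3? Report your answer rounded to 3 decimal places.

0.540

Conditional on each habitat, P(X ≤ 3): A: 0.201699; B: 0.683594; C: 0.84247.
By total probability, P(X ≤ 3) = 0.42·0.201699 + 0.21·0.683594 + 0.37·0.84247 = 0.539982.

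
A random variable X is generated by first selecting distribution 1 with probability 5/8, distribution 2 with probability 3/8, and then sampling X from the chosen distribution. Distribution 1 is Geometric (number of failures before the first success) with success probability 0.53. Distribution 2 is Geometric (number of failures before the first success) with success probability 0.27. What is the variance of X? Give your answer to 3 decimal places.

Per component, 1: μ=0.886792, E[X²]=2.45959; 2: μ=2.7037, E[X²]=17.3237.
E[X] = 0.625·0.886792 + 0.375·2.7037 = 1.56813.
E[X²] = 0.625·2.45959 + 0.375·17.3237 = 8.03365.
Var(X) = E[X²] − (E[X])² = 8.03365 − 2.45904 = 5.5746.

5.575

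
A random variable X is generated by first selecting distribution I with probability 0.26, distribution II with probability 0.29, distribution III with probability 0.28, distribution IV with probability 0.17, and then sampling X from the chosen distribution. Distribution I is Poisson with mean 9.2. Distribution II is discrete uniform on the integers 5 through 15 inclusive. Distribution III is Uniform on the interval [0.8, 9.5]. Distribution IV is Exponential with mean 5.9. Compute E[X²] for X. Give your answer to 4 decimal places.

77.3262

For each component E[X²] = Var + (mean)², giving I: 93.84; II: 110; III: 32.83; IV: 69.62.
Overall E[X²] = 0.26·93.84 + 0.29·110 + 0.28·32.83 + 0.17·69.62 = 77.3262.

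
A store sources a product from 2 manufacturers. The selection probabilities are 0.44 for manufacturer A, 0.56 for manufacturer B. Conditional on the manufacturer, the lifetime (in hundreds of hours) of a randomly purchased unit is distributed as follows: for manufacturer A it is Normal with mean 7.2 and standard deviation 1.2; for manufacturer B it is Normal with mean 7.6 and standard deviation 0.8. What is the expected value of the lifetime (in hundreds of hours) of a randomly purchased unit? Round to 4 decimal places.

Component means — A: 7.2; B: 7.6.
E[X] = 0.44·7.2 + 0.56·7.6 = 7.424.

7.4240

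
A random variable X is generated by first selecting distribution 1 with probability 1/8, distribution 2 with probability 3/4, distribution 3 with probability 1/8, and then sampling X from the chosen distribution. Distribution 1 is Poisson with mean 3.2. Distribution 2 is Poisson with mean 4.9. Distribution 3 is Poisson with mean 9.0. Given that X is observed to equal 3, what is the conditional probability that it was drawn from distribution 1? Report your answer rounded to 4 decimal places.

Likelihoods P(X=3 | ·): 1: 0.222616; 2: 0.146014; 3: 0.0149943.
Posterior ∝ prior × likelihood. Numerator for 1: 0.125·0.222616 = 0.027827.
Normalizing constant: 0.125·0.222616 + 0.75·0.146014 + 0.125·0.0149943 = 0.139212.
P(1 | observation) = 0.027827 / 0.139212 = 0.19989.

0.1999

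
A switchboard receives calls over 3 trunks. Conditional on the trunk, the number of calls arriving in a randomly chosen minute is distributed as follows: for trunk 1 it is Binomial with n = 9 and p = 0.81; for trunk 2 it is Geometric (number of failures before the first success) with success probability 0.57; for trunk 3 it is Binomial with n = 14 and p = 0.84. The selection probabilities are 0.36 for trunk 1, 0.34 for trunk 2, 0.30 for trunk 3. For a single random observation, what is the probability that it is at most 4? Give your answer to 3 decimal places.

0.341

Conditional on each trunk, P(X ≤ 4): 1: 0.0157541; 2: 0.985299; 3: 5.87778e-06.
By total probability, P(X ≤ 4) = 0.36·0.0157541 + 0.34·0.985299 + 0.3·5.87778e-06 = 0.340675.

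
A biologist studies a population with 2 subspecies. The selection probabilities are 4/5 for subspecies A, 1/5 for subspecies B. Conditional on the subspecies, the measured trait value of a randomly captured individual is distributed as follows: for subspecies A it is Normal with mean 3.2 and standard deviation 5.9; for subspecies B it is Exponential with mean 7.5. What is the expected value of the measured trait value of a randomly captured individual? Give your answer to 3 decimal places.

4.060

Component means — A: 3.2; B: 7.5.
E[X] = 0.8·3.2 + 0.2·7.5 = 4.06.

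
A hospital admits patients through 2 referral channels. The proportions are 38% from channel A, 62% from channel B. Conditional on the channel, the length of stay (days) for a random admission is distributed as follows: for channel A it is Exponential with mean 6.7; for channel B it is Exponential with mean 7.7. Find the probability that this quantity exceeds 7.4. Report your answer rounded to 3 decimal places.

Conditional on each channel, P(X > 7.4): A: 0.331384; B: 0.382495.
By total probability, P(X > 7.4) = 0.38·0.331384 + 0.62·0.382495 = 0.363073.

0.363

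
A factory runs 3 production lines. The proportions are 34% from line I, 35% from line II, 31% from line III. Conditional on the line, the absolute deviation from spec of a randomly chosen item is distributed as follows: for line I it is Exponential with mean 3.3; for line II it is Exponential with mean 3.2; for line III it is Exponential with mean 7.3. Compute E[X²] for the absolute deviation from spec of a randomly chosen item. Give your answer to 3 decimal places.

47.613

For each component E[X²] = Var + (mean)², giving I: 21.78; II: 20.48; III: 106.58.
Overall E[X²] = 0.34·21.78 + 0.35·20.48 + 0.31·106.58 = 47.613.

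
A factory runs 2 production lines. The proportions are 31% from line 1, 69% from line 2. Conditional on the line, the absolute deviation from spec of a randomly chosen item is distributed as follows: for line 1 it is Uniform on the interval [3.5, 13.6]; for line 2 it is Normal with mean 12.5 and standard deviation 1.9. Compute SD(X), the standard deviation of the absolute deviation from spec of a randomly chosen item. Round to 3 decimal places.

2.909

Per component, 1: μ=8.55, E[X²]=81.6033; 2: μ=12.5, E[X²]=159.86.
E[X] = 0.31·8.55 + 0.69·12.5 = 11.2755.
E[X²] = 0.31·81.6033 + 0.69·159.86 = 135.6.
Var(X) = E[X²] − (E[X])² = 135.6 − 127.137 = 8.46353.
SD(X) = √8.46353 = 2.90922.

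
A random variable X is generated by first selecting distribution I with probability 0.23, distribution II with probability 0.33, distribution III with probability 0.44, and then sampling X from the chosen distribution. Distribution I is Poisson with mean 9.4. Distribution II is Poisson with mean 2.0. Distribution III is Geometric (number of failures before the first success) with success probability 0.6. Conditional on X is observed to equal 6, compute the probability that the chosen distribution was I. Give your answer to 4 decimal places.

0.7830

Likelihoods P(X=6 | ·): I: 0.0792623; II: 0.0120298; III: 0.0024576.
Posterior ∝ prior × likelihood. Numerator for I: 0.23·0.0792623 = 0.0182303.
Normalizing constant: 0.23·0.0792623 + 0.33·0.0120298 + 0.44·0.0024576 = 0.0232815.
P(I | observation) = 0.0182303 / 0.0232815 = 0.783039.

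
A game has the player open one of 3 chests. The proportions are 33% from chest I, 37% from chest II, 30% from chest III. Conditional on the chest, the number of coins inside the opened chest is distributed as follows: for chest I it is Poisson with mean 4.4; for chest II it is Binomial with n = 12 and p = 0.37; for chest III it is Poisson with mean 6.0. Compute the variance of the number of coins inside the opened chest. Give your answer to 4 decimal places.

Per component, I: μ=4.4, E[X²]=23.76; II: μ=4.44, E[X²]=22.5108; III: μ=6, E[X²]=42.
E[X] = 0.33·4.4 + 0.37·4.44 + 0.3·6 = 4.8948.
E[X²] = 0.33·23.76 + 0.37·22.5108 + 0.3·42 = 28.7698.
Var(X) = E[X²] − (E[X])² = 28.7698 − 23.9591 = 4.81073.

4.8107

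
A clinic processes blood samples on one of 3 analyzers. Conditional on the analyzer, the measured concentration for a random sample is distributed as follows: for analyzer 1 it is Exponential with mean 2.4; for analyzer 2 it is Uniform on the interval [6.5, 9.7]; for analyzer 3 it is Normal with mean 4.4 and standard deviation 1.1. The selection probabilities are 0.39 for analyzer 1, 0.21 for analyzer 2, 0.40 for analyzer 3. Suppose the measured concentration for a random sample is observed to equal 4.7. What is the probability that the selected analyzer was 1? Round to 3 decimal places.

0.141

Likelihoods f(4.7 | ·): 1: 0.0587889; 2: 0; 3: 0.349435.
Posterior ∝ prior × likelihood. Numerator for 1: 0.39·0.0587889 = 0.0229277.
Normalizing constant: 0.39·0.0587889 + 0.21·0 + 0.4·0.349435 = 0.162702.
P(1 | observation) = 0.0229277 / 0.162702 = 0.140919.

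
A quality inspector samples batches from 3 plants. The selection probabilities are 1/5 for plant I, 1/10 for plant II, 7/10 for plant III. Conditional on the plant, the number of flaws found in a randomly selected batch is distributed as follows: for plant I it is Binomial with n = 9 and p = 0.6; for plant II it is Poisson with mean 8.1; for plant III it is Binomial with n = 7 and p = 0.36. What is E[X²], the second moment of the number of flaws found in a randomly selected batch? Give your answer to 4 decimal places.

For each component E[X²] = Var + (mean)², giving I: 31.32; II: 73.71; III: 7.9632.
Overall E[X²] = 0.2·31.32 + 0.1·73.71 + 0.7·7.9632 = 19.2092.

19.2092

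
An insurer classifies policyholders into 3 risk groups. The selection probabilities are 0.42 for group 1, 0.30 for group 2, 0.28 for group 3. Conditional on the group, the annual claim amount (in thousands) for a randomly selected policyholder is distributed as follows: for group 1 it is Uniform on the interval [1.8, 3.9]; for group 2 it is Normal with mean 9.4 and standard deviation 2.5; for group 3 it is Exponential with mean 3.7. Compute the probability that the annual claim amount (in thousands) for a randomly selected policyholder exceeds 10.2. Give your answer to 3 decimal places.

0.130

Conditional on each group, P(X > 10.2): 1: 0; 2: 0.374484; 3: 0.0634974.
By total probability, P(X > 10.2) = 0.42·0 + 0.3·0.374484 + 0.28·0.0634974 = 0.130125.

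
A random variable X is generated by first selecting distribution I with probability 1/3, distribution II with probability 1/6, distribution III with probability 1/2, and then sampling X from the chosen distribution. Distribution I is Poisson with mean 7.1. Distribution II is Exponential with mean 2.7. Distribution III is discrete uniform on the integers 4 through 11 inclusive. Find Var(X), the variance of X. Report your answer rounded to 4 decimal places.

Per component, I: μ=7.1, E[X²]=57.51; II: μ=2.7, E[X²]=14.58; III: μ=7.5, E[X²]=61.5.
E[X] = 0.333333·7.1 + 0.166667·2.7 + 0.5·7.5 = 6.56667.
E[X²] = 0.333333·57.51 + 0.166667·14.58 + 0.5·61.5 = 52.35.
Var(X) = E[X²] − (E[X])² = 52.35 − 43.1211 = 9.22889.

9.2289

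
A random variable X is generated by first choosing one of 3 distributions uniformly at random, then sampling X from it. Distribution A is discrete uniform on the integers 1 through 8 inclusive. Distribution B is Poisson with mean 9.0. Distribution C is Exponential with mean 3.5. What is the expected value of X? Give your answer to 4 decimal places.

5.6667

Component means — A: 4.5; B: 9; C: 3.5.
E[X] = 0.333333·4.5 + 0.333333·9 + 0.333333·3.5 = 5.66667.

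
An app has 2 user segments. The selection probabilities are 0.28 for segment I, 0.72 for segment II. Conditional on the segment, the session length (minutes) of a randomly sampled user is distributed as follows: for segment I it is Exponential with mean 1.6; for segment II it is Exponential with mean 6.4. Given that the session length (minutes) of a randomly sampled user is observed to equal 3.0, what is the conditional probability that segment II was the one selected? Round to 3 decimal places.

Likelihoods f(3.0 | ·): I: 0.0958469; II: 0.0977788.
Posterior ∝ prior × likelihood. Numerator for II: 0.72·0.0977788 = 0.0704007.
Normalizing constant: 0.28·0.0958469 + 0.72·0.0977788 = 0.0972378.
P(II | observation) = 0.0704007 / 0.0972378 = 0.724005.

0.724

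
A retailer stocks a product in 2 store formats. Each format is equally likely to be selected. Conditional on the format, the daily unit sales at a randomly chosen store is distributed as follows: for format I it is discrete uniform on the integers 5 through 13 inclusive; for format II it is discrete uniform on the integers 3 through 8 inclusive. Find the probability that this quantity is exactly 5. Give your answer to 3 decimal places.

0.139

Conditional on each format, P(X = 5): I: 0.111111; II: 0.166667.
By total probability, P(X = 5) = 0.5·0.111111 + 0.5·0.166667 = 0.138889.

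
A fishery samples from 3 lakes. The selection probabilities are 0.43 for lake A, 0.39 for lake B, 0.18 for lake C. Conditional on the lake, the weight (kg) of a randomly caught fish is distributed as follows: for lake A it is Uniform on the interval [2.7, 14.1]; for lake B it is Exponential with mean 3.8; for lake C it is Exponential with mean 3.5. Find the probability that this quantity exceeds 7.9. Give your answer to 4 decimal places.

0.3015

Conditional on each lake, P(X > 7.9): A: 0.54386; B: 0.125062; C: 0.104649.
By total probability, P(X > 7.9) = 0.43·0.54386 + 0.39·0.125062 + 0.18·0.104649 = 0.301471.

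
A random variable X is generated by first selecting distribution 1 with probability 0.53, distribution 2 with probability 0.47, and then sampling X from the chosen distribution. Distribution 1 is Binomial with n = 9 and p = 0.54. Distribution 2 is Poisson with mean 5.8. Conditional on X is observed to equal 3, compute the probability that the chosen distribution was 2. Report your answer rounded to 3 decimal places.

Likelihoods P(X=3 | ·): 1: 0.125316; 2: 0.098452.
Posterior ∝ prior × likelihood. Numerator for 2: 0.47·0.098452 = 0.0462725.
Normalizing constant: 0.53·0.125316 + 0.47·0.098452 = 0.11269.
P(2 | observation) = 0.0462725 / 0.11269 = 0.410617.

0.411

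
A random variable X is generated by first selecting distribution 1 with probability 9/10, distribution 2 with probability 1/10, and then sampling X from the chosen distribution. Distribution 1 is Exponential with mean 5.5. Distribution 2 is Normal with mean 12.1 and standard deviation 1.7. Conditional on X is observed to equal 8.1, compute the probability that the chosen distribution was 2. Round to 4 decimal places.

0.0378

Likelihoods f(8.1 | ·): 1: 0.0416908; 2: 0.014732.
Posterior ∝ prior × likelihood. Numerator for 2: 0.1·0.014732 = 0.0014732.
Normalizing constant: 0.9·0.0416908 + 0.1·0.014732 = 0.0389949.
P(2 | observation) = 0.0014732 / 0.0389949 = 0.0377793.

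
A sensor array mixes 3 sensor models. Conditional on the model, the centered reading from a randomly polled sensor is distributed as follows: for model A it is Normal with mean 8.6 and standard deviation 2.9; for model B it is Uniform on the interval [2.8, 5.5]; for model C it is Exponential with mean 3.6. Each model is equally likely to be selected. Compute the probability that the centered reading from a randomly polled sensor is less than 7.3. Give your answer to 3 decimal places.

Conditional on each model, P(X < 7.3): A: 0.326977; B: 1; C: 0.868372.
By total probability, P(X < 7.3) = 0.333333·0.326977 + 0.333333·1 + 0.333333·0.868372 = 0.731783.

0.732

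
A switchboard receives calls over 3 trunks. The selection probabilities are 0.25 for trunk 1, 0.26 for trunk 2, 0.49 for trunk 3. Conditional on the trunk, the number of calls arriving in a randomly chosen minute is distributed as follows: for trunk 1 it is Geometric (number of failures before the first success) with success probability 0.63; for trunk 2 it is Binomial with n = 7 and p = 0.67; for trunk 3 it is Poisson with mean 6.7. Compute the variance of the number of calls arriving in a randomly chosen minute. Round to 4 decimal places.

Per component, 1: μ=0.587302, E[X²]=1.27715; 2: μ=4.69, E[X²]=23.5438; 3: μ=6.7, E[X²]=51.59.
E[X] = 0.25·0.587302 + 0.26·4.69 + 0.49·6.7 = 4.64923.
E[X²] = 0.25·1.27715 + 0.26·23.5438 + 0.49·51.59 = 31.7198.
Var(X) = E[X²] − (E[X])² = 31.7198 − 21.6153 = 10.1045.

10.1045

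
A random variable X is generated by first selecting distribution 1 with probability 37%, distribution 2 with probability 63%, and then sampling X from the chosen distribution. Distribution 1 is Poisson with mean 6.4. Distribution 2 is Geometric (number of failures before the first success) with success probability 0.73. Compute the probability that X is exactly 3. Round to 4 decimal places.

0.0359

Conditional on each component, P(X = 3): 1: 0.0725945; 2: 0.0143686.
By total probability, P(X = 3) = 0.37·0.0725945 + 0.63·0.0143686 = 0.0359122.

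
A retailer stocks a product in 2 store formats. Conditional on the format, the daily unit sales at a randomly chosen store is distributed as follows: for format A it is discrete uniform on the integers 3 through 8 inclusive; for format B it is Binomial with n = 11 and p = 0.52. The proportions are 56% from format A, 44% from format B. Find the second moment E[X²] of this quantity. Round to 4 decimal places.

For each component E[X²] = Var + (mean)², giving A: 33.1667; B: 35.464.
Overall E[X²] = 0.56·33.1667 + 0.44·35.464 = 34.1775.

34.1775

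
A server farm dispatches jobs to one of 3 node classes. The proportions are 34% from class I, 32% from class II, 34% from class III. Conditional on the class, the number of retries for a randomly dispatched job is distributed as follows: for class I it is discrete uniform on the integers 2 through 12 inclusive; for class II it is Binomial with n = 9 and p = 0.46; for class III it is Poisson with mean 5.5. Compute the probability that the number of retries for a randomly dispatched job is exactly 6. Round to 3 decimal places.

0.124

Conditional on each class, P(X = 6): I: 0.0909091; II: 0.125316; III: 0.157117.
By total probability, P(X = 6) = 0.34·0.0909091 + 0.32·0.125316 + 0.34·0.157117 = 0.12443.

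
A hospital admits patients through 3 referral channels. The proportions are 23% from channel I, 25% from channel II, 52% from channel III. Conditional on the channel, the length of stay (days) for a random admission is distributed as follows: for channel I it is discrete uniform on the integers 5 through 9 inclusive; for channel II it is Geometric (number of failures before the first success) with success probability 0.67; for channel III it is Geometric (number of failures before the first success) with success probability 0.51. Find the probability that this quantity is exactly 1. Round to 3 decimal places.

Conditional on each channel, P(X = 1): I: 0; II: 0.2211; III: 0.2499.
By total probability, P(X = 1) = 0.23·0 + 0.25·0.2211 + 0.52·0.2499 = 0.185223.

0.185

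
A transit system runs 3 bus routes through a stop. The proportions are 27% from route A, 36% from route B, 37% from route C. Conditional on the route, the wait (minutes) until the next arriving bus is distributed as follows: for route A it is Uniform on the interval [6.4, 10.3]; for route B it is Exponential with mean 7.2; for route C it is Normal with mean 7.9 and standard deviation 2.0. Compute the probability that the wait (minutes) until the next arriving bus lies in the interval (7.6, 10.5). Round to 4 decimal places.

0.3997

Conditional on each route, P(7.6 < X < 10.5): A: 0.692308; B: 0.115375; C: 0.462817.
By total probability, P(7.6 < X < 10.5) = 0.27·0.692308 + 0.36·0.115375 + 0.37·0.462817 = 0.399701.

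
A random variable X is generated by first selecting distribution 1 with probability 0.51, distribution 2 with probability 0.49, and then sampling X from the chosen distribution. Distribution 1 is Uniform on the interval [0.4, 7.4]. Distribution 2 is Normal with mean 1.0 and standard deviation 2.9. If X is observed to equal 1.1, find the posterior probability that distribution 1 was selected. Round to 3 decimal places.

0.520

Likelihoods f(1.1 | ·): 1: 0.142857; 2: 0.137485.
Posterior ∝ prior × likelihood. Numerator for 1: 0.51·0.142857 = 0.0728571.
Normalizing constant: 0.51·0.142857 + 0.49·0.137485 = 0.140225.
P(1 | observation) = 0.0728571 / 0.140225 = 0.519575.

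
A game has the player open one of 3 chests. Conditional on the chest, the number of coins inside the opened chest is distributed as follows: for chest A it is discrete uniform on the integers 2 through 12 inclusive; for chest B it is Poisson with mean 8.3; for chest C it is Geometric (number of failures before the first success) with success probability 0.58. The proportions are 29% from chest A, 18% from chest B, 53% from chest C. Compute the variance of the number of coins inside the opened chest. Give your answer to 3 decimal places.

Per component, A: μ=7, E[X²]=59; B: μ=8.3, E[X²]=77.19; C: μ=0.724138, E[X²]=1.77289.
E[X] = 0.29·7 + 0.18·8.3 + 0.53·0.724138 = 3.90779.
E[X²] = 0.29·59 + 0.18·77.19 + 0.53·1.77289 = 31.9438.
Var(X) = E[X²] − (E[X])² = 31.9438 − 15.2708 = 16.673.

16.673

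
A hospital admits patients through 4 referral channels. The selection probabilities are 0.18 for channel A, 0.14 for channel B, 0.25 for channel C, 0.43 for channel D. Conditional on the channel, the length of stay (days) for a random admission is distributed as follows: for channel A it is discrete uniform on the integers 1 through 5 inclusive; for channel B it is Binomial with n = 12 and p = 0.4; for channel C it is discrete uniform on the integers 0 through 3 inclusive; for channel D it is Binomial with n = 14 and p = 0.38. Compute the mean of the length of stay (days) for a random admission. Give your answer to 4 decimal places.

Component means — A: 3; B: 4.8; C: 1.5; D: 5.32.
E[X] = 0.18·3 + 0.14·4.8 + 0.25·1.5 + 0.43·5.32 = 3.8746.

3.8746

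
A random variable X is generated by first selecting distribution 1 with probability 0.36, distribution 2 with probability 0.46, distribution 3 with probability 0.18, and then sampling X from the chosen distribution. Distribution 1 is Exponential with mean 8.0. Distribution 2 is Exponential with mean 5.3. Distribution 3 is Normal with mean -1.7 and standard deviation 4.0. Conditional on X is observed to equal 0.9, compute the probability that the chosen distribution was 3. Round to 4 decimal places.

0.1136

Likelihoods f(0.9 | ·): 1: 0.1117; 2: 0.159212; 3: 0.0807431.
Posterior ∝ prior × likelihood. Numerator for 3: 0.18·0.0807431 = 0.0145338.
Normalizing constant: 0.36·0.1117 + 0.46·0.159212 + 0.18·0.0807431 = 0.127983.
P(3 | observation) = 0.0145338 / 0.127983 = 0.11356.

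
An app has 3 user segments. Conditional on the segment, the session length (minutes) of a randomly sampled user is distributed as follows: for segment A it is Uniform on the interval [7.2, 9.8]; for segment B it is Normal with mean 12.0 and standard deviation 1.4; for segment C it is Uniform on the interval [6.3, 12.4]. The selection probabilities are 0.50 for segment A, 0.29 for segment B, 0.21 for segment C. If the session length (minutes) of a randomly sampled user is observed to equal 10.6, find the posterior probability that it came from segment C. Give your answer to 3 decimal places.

Likelihoods f(10.6 | ·): A: 0; B: 0.172836; C: 0.163934.
Posterior ∝ prior × likelihood. Numerator for C: 0.21·0.163934 = 0.0344262.
Normalizing constant: 0.5·0 + 0.29·0.172836 + 0.21·0.163934 = 0.0845487.
P(C | observation) = 0.0344262 / 0.0845487 = 0.407176.

0.407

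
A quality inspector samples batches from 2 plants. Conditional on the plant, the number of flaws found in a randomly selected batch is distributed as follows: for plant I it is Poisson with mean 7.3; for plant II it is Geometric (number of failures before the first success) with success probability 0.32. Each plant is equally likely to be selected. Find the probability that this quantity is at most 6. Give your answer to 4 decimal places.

Conditional on each plant, P(X ≤ 6): I: 0.406032; II: 0.93277.
By total probability, P(X ≤ 6) = 0.5·0.406032 + 0.5·0.93277 = 0.669401.

0.6694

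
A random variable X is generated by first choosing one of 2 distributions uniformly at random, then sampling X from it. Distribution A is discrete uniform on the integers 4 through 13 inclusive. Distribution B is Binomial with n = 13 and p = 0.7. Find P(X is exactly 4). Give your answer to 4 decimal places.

0.0517

Conditional on each component, P(X = 4): A: 0.1; B: 0.00337901.
By total probability, P(X = 4) = 0.5·0.1 + 0.5·0.00337901 = 0.0516895.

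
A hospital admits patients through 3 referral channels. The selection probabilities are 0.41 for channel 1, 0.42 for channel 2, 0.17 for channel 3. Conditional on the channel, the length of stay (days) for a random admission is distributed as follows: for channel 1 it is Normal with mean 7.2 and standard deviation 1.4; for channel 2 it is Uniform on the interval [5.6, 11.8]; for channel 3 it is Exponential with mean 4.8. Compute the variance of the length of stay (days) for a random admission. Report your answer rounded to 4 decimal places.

7.9407

Per component, 1: μ=7.2, E[X²]=53.8; 2: μ=8.7, E[X²]=78.8933; 3: μ=4.8, E[X²]=46.08.
E[X] = 0.41·7.2 + 0.42·8.7 + 0.17·4.8 = 7.422.
E[X²] = 0.41·53.8 + 0.42·78.8933 + 0.17·46.08 = 63.0268.
Var(X) = E[X²] − (E[X])² = 63.0268 − 55.0861 = 7.94072.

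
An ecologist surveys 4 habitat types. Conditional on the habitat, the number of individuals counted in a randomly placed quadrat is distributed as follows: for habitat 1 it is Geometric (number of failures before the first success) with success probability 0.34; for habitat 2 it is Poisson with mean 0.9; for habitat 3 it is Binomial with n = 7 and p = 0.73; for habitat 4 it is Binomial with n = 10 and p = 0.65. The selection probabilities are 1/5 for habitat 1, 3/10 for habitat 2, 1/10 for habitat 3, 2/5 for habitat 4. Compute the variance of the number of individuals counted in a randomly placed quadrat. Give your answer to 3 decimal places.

8.761

Per component, 1: μ=1.94118, E[X²]=9.47751; 2: μ=0.9, E[X²]=1.71; 3: μ=5.11, E[X²]=27.4918; 4: μ=6.5, E[X²]=44.525.
E[X] = 0.2·1.94118 + 0.3·0.9 + 0.1·5.11 + 0.4·6.5 = 3.76924.
E[X²] = 0.2·9.47751 + 0.3·1.71 + 0.1·27.4918 + 0.4·44.525 = 22.9677.
Var(X) = E[X²] − (E[X])² = 22.9677 − 14.2071 = 8.76055.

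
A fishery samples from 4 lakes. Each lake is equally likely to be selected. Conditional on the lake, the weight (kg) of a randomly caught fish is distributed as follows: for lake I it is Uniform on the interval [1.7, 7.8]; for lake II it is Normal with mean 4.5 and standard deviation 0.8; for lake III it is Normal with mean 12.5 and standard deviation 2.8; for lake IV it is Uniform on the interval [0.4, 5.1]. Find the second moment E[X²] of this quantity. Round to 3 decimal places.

For each component E[X²] = Var + (mean)², giving I: 25.6633; II: 20.89; III: 164.09; IV: 9.40333.
Overall E[X²] = 0.25·25.6633 + 0.25·20.89 + 0.25·164.09 + 0.25·9.40333 = 55.0117.

55.012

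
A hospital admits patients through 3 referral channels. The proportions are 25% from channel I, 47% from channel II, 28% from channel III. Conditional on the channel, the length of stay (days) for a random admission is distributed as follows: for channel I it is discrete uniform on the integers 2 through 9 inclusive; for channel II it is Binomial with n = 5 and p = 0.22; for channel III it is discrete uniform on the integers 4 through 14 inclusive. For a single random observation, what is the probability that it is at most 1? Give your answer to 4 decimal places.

Conditional on each channel, P(X ≤ 1): I: 0; II: 0.695883; III: 0.
By total probability, P(X ≤ 1) = 0.25·0 + 0.47·0.695883 + 0.28·0 = 0.327065.

0.3271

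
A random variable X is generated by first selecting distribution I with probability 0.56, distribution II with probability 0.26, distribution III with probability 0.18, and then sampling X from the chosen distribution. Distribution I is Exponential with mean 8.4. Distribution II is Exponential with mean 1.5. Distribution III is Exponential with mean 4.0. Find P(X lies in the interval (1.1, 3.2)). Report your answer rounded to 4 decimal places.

0.2586

Conditional on each component, P(1.1 < X < 3.2): I: 0.194049; II: 0.361863; III: 0.310243.
By total probability, P(1.1 < X < 3.2) = 0.56·0.194049 + 0.26·0.361863 + 0.18·0.310243 = 0.258596.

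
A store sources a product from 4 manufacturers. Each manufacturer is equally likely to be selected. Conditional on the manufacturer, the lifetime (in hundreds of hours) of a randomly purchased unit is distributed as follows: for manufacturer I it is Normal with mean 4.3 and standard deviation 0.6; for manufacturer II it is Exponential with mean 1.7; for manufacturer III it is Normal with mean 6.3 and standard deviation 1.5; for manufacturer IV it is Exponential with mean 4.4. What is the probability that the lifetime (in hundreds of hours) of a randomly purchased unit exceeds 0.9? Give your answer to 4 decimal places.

0.8510

Conditional on each manufacturer, P(X > 0.9): I: 1; II: 0.588951; III: 0.999841; IV: 0.815018.
By total probability, P(X > 0.9) = 0.25·1 + 0.25·0.588951 + 0.25·0.999841 + 0.25·0.815018 = 0.850952.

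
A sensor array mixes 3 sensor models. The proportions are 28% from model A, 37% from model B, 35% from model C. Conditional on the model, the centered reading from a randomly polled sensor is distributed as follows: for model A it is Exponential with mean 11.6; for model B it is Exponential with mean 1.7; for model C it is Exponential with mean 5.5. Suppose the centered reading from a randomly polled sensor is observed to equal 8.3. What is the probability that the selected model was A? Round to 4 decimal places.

0.4288

Likelihoods f(8.3 | ·): A: 0.0421499; B: 0.00445833; C: 0.040202.
Posterior ∝ prior × likelihood. Numerator for A: 0.28·0.0421499 = 0.011802.
Normalizing constant: 0.28·0.0421499 + 0.37·0.00445833 + 0.35·0.040202 = 0.0275223.
P(A | observation) = 0.011802 / 0.0275223 = 0.428816.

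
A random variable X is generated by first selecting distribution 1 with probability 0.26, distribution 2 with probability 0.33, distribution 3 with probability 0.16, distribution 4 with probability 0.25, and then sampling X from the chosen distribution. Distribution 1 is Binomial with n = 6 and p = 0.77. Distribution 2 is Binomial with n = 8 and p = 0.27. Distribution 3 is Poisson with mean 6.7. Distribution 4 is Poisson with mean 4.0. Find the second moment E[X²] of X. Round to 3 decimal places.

21.140

For each component E[X²] = Var + (mean)², giving 1: 22.407; 2: 6.2424; 3: 51.59; 4: 20.
Overall E[X²] = 0.26·22.407 + 0.33·6.2424 + 0.16·51.59 + 0.25·20 = 21.1402.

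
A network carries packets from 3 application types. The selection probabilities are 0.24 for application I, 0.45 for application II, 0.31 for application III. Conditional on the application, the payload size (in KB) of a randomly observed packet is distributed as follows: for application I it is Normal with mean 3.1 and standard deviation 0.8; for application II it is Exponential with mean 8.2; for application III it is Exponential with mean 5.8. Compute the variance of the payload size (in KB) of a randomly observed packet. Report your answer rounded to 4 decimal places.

44.9950

Per component, I: μ=3.1, E[X²]=10.25; II: μ=8.2, E[X²]=134.48; III: μ=5.8, E[X²]=67.28.
E[X] = 0.24·3.1 + 0.45·8.2 + 0.31·5.8 = 6.232.
E[X²] = 0.24·10.25 + 0.45·134.48 + 0.31·67.28 = 83.8328.
Var(X) = E[X²] − (E[X])² = 83.8328 − 38.8378 = 44.995.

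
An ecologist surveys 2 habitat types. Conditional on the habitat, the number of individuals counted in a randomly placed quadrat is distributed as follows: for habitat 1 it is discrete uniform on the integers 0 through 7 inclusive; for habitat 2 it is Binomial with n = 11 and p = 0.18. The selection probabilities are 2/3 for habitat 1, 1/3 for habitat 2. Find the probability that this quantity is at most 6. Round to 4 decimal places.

0.9163

Conditional on each habitat, P(X ≤ 6): 1: 0.875; 2: 0.998979.
By total probability, P(X ≤ 6) = 0.666667·0.875 + 0.333333·0.998979 = 0.916326.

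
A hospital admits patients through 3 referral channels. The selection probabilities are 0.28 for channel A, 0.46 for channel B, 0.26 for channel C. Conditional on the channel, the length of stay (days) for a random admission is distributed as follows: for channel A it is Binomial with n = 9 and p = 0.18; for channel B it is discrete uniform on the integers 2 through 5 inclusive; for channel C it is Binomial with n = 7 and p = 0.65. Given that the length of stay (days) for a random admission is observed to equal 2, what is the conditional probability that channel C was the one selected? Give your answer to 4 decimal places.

0.0581

Likelihoods P(X=2 | ·): A: 0.290767; B: 0.25; C: 0.0466.
Posterior ∝ prior × likelihood. Numerator for C: 0.26·0.0466 = 0.012116.
Normalizing constant: 0.28·0.290767 + 0.46·0.25 + 0.26·0.0466 = 0.208531.
P(C | observation) = 0.012116 / 0.208531 = 0.0581018.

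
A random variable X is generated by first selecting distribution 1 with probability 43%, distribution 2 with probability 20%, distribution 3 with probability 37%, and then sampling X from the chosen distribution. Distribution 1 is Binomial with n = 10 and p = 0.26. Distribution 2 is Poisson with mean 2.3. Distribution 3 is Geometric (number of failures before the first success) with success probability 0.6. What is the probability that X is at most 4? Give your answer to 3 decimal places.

Conditional on each component, P(X ≤ 4): 1: 0.909646; 2: 0.916249; 3: 0.98976.
By total probability, P(X ≤ 4) = 0.43·0.909646 + 0.2·0.916249 + 0.37·0.98976 = 0.940609.

0.941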